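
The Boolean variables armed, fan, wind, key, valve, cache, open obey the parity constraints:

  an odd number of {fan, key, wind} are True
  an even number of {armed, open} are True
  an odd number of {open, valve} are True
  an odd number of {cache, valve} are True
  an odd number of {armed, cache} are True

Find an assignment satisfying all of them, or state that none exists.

Adding constraints 2, 3, 4, 5 mod 2: every variable appears an even number of times on the left, so the left side is 0.
But the right sides sum to 1 (mod 2). 0 ≠ 1 — the system is inconsistent.

Unsatisfiable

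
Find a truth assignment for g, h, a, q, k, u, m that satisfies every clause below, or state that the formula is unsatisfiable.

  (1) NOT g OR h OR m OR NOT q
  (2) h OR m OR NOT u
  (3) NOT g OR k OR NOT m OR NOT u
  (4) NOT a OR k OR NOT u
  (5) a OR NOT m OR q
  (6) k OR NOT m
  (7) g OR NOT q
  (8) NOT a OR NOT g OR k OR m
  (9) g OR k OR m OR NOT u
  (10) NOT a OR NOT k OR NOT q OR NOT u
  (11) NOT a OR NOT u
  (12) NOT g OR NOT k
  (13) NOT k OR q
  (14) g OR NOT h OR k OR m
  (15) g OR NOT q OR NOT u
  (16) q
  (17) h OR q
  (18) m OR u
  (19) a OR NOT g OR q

Unit clause (q) forces q = True.
In (g OR NOT q) only g is left, so g = True.
In (NOT g OR NOT k) only NOT k is left, so k = False.
In (k OR NOT m) only NOT m is left, so m = False.
In (NOT a OR NOT g OR k OR m) only NOT a is left, so a = False.
In (m OR u) only u is left, so u = True.
In (NOT g OR h OR m OR NOT q) only h is left, so h = True.
All clauses satisfied.

g = True, h = True, a = False, q = True, k = False, u = True, m = False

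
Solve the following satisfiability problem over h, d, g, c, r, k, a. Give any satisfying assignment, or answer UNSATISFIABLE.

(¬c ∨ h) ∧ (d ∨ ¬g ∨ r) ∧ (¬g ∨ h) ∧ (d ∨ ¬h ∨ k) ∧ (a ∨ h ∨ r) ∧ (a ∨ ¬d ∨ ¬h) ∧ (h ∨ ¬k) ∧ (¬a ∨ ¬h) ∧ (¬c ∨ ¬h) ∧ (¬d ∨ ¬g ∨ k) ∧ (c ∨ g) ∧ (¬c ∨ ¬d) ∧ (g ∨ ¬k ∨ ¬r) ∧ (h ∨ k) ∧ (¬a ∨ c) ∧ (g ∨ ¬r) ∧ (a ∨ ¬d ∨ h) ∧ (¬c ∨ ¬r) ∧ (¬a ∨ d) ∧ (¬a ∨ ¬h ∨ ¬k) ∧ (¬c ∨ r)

Try h = False:
  (¬c ∨ h) forces c = False.
  (¬g ∨ h) forces g = False.
  clause (c ∨ g) is falsified — backtrack.
So h = True.
  then (¬a ∨ ¬h) forces a = False.
  then (¬c ∨ ¬h) forces c = False.
  then (c ∨ g) forces g = True.
  then (a ∨ ¬d ∨ ¬h) forces d = False.
  then (d ∨ ¬g ∨ r) forces r = True.
  then (d ∨ ¬h ∨ k) forces k = True.
All clauses satisfied.

h=T, d=F, g=T, c=F, r=T, k=T, a=F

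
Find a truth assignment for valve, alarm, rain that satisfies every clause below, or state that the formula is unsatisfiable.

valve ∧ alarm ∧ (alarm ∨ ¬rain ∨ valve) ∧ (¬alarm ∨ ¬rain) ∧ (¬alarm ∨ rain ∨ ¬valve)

Unsatisfiable — no assignment works.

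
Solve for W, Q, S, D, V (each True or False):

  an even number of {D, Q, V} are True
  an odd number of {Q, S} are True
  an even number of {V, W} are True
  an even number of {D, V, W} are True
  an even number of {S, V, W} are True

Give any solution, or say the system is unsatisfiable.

W = True; Q = True; S = False; D = False; V = True

{D, Q, V}: 2 true → even ✓
{Q, S}: 1 true → odd ✓
{V, W}: 2 true → even ✓
{D, V, W}: 2 true → even ✓
{S, V, W}: 2 true → even ✓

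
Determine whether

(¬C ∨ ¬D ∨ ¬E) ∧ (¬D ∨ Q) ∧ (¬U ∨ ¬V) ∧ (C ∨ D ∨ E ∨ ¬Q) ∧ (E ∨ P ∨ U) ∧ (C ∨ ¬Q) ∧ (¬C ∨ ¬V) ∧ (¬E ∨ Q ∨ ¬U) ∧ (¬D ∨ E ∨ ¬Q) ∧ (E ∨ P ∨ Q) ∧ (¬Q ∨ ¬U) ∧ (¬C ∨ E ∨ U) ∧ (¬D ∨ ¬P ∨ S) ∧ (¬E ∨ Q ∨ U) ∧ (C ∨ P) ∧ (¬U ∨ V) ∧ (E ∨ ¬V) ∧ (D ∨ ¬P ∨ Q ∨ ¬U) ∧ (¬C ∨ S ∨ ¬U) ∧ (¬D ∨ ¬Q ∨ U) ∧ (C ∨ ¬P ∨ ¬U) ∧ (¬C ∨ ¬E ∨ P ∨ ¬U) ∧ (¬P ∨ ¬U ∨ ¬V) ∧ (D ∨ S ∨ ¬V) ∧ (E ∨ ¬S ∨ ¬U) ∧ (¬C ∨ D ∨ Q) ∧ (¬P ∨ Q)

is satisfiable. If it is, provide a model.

S = False, Q = True, P = True, E = True, U = False, C = True, D = False, V = False

Set S = False.
Set Q = True.
  then (C ∨ ¬Q) forces C = True.
  then (¬C ∨ ¬V) forces V = False.
  then (¬Q ∨ ¬U) forces U = False.
  then (¬C ∨ E ∨ U) forces E = True.
  then (¬D ∨ ¬Q ∨ U) forces D = False.
Set P = True.
All clauses satisfied.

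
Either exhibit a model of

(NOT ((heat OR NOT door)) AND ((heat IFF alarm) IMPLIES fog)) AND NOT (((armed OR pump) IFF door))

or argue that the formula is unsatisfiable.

fog: True, heat: False, armed: False, door: True, pump: False, alarm: True

  NOT ((heat OR NOT door)) AND ((heat IFF alarm) IMPLIES fog) = True
    NOT ((heat OR NOT door)) = True
      heat OR NOT door = False
        NOT door = False
    (heat IFF alarm) IMPLIES fog = True
      heat IFF alarm = False
  NOT (((armed OR pump) IFF door)) = True
    (armed OR pump) IFF door = False
      armed OR pump = False
Both conjuncts True, so the formula holds.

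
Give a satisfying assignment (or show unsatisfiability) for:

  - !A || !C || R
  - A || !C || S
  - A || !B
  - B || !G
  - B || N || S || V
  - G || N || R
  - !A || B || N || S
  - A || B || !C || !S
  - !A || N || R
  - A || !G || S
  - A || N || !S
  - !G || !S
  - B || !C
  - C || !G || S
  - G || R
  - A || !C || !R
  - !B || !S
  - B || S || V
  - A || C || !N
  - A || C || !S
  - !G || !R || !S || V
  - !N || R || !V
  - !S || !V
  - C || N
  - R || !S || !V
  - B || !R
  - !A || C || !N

V = True, B = True, C = True, G = False, R = True, N = False, S = False, A = True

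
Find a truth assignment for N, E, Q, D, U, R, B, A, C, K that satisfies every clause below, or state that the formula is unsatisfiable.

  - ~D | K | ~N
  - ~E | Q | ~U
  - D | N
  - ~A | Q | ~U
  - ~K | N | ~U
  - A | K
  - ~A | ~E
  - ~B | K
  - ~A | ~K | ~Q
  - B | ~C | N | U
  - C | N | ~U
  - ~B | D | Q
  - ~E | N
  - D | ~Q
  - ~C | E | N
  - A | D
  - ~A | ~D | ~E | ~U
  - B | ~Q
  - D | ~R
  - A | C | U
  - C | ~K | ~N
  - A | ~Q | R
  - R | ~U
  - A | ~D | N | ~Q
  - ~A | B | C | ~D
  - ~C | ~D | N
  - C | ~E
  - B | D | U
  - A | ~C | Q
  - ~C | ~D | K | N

N: True, E: False, Q: False, D: True, U: False, R: False, B: False, A: True, C: True, K: True

Set N = True.
Set E = False.
Set Q = False.
Try D = False:
  (~B | D | Q) forces B = False.
  (A | D) forces A = True.
  (~A | Q | ~U) forces U = False.
  clause (B | D | U) is falsified — backtrack.
So D = True.
  then (~D | K | ~N) forces K = True.
  then (C | ~K | ~N) forces C = True.
  then (A | ~C | Q) forces A = True.
  then (~A | Q | ~U) forces U = False.
Set R = False.
Set B = False.
All clauses satisfied.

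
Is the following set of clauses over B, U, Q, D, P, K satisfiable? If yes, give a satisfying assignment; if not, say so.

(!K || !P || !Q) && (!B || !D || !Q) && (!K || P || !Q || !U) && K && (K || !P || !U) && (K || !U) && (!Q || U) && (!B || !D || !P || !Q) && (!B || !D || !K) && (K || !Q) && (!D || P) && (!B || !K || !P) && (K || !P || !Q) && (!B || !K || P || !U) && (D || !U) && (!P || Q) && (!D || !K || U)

B = True; U = False; Q = False; D = False; P = False; K = True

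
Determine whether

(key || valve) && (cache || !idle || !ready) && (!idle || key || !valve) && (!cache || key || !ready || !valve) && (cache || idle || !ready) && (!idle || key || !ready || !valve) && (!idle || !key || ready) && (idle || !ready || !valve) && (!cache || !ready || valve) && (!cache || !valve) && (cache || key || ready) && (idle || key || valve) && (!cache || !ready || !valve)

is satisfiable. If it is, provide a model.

key=T, idle=F, cache=F, ready=F, valve=T

Try key = False:
  (key || valve) forces valve = True.
  (!idle || key || !valve) forces idle = False.
  (idle || !ready || !valve) forces ready = False.
  (!cache || !valve) forces cache = False.
  clause (cache || key || ready) is falsified — backtrack.
So key = True.
Set idle = False.
Set cache = False.
  then (cache || idle || !ready) forces ready = False.
Set valve = True.
All clauses satisfied.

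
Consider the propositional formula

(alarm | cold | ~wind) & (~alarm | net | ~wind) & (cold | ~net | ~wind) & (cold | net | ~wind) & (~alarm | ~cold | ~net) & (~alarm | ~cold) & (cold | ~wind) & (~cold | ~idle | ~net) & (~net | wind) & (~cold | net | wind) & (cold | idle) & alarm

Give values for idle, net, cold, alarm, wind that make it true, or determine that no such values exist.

Unit clause (alarm) forces alarm = True.
In (~alarm | ~cold) only ~cold is left, so cold = False.
In (cold | ~wind) only ~wind is left, so wind = False.
In (~net | wind) only ~net is left, so net = False.
In (cold | idle) only idle is left, so idle = True.
All clauses satisfied.

idle=T, net=F, cold=F, alarm=T, wind=F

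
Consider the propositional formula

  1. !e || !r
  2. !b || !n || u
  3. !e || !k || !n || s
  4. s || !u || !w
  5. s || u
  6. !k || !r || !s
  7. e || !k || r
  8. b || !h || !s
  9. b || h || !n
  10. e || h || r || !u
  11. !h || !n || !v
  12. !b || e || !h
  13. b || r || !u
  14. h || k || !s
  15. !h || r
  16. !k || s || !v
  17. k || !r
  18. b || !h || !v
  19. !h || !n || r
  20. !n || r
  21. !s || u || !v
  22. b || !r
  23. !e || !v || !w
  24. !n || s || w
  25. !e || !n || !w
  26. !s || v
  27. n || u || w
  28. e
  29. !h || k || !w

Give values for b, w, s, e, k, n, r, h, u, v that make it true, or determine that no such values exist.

b = True; w = False; s = False; e = True; k = False; n = False; r = False; h = False; u = True; v = False

Unit clause (e) forces e = True.
In (!e || !r) only !r is left, so r = False.
In (!h || r) only !h is left, so h = False.
In (!n || r) only !n is left, so n = False.
Set b = True.
Try w = True:
  (!e || !v || !w) forces v = False.
  (!s || v) forces s = False.
  (s || !u || !w) forces u = False.
  clause (s || u) is falsified — backtrack.
So w = False.
  then (n || u || w) forces u = True.
Set s = False.
Set k = False.
Set v = False.
All clauses satisfied.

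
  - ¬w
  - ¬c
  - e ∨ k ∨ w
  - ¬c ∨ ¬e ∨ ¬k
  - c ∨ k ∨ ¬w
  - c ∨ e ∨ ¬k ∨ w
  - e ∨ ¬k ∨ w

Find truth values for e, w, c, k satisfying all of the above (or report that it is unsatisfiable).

e = True, w = False, c = False, k = False

Unit clause (¬w) forces w = False.
Unit clause (¬c) forces c = False.
Try e = False:
  (e ∨ k ∨ w) forces k = True.
  clause (c ∨ e ∨ ¬k ∨ w) is falsified — backtrack.
So e = True.
Set k = False.
Check each clause:
  (¬w): ¬w holds.
  (¬c): ¬c holds.
  (e ∨ k ∨ w): e holds.
  (¬c ∨ ¬e ∨ ¬k): ¬c holds.
  (c ∨ k ∨ ¬w): ¬w holds.
  (c ∨ e ∨ ¬k ∨ w): e holds.
  (e ∨ ¬k ∨ w): e holds.
All clauses satisfied.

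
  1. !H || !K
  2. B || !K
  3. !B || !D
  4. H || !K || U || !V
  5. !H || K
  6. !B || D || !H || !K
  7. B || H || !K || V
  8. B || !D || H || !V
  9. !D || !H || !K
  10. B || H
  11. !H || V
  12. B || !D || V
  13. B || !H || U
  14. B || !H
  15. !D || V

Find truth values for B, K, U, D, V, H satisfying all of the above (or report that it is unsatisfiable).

B = True, K = True, U = False, D = False, V = False, H = False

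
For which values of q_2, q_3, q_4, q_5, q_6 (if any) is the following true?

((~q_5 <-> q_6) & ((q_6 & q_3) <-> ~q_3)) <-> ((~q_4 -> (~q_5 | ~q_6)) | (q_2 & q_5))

q_2 = False, q_3 = True, q_4 = False, q_5 = True, q_6 = False

  ((~q_5 <-> q_6) & ((q_6 & q_3) <-> ~q_3)) <-> ((~q_4 -> (~q_5 | ~q_6)) | (q_2 & q_5)) = True
    (~q_5 <-> q_6) & ((q_6 & q_3) <-> ~q_3) = True
      ~q_5 <-> q_6 = True
        ~q_5 = False
      (q_6 & q_3) <-> ~q_3 = True
        q_6 & q_3 = False
        ~q_3 = False
    (~q_4 -> (~q_5 | ~q_6)) | (q_2 & q_5) = True
      ~q_4 -> (~q_5 | ~q_6) = True
        ~q_4 = True
        ~q_5 | ~q_6 = True
          ~q_5 = False
          ~q_6 = True
      q_2 & q_5 = False
The formula evaluates to True.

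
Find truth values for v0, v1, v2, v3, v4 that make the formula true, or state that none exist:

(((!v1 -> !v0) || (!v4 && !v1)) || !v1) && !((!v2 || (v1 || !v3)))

v0 = False, v1 = False, v2 = True, v3 = True, v4 = False

  ((!v1 -> !v0) || (!v4 && !v1)) || !v1 = True
    (!v1 -> !v0) || (!v4 && !v1) = True
      !v1 -> !v0 = True
        !v1 = True
        !v0 = True
      !v4 && !v1 = True
        !v4 = True
        !v1 = True
    !v1 = True
  !((!v2 || (v1 || !v3))) = True
    !v2 || (v1 || !v3) = False
      !v2 = False
      v1 || !v3 = False
        !v3 = False
Both conjuncts True, so the formula holds.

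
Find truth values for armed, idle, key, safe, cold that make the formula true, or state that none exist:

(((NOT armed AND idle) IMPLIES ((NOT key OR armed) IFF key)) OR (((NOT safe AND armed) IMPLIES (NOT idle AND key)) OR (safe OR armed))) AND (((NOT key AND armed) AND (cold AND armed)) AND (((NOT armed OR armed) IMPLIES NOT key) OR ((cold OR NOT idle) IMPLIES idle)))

armed=T, idle=F, key=F, safe=T, cold=T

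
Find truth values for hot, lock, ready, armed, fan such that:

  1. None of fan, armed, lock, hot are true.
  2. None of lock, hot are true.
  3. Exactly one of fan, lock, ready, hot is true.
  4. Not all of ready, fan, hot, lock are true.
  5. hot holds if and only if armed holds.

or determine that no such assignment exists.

hot = False; lock = False; ready = True; armed = False; fan = False

  (1) {fan, armed, lock, hot}: 0 true — none ✓
  (2) {lock, hot}: 0 true — none ✓
  (3) {fan, lock, ready, hot}: 1 true — exactly one ✓
  (4) {ready, fan, hot, lock}: 1/4 true — not all ✓
  (5) hot=F, armed=F — same ✓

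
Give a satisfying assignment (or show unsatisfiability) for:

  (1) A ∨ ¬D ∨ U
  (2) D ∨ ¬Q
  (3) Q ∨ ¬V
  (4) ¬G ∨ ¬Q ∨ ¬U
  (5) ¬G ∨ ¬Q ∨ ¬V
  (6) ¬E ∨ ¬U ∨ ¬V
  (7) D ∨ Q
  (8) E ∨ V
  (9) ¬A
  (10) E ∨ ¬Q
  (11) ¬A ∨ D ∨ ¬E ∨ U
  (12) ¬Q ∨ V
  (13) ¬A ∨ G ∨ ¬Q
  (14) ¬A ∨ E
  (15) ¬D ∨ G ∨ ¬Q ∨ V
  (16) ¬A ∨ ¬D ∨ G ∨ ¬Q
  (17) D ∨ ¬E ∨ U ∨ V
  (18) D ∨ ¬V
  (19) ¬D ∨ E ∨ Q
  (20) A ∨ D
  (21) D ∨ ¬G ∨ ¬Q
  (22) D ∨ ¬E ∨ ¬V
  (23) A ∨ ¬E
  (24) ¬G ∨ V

Unsatisfiable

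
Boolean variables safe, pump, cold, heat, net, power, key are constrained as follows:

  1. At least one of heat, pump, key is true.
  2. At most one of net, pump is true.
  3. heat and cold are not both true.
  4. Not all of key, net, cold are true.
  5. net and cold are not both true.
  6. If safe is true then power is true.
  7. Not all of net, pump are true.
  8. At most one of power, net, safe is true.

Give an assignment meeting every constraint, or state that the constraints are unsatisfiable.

safe: False; pump: True; cold: False; heat: False; net: False; power: True; key: True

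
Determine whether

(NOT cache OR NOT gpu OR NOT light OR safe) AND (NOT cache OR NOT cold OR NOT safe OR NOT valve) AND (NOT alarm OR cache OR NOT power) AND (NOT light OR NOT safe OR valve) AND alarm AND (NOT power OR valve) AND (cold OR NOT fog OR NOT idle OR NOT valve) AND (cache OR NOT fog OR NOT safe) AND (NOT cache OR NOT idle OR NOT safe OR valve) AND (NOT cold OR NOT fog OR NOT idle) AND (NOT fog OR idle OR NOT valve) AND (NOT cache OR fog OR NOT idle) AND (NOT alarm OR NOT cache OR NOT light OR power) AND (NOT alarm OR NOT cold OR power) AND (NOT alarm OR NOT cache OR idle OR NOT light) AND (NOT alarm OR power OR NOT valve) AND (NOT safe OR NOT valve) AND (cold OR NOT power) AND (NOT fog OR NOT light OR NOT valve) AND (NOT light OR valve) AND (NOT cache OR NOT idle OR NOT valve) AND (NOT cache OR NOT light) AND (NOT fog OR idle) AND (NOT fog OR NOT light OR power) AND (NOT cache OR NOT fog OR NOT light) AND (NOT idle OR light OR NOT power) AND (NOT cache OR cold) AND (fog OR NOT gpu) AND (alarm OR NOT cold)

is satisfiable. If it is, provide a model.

Unit clause (alarm) forces alarm = True.
Set cache = False.
  then (NOT alarm OR cache OR NOT power) forces power = False.
  then (NOT alarm OR NOT cold OR power) forces cold = False.
  then (NOT alarm OR power OR NOT valve) forces valve = False.
  then (NOT light OR valve) forces light = False.
Set fog = False.
  then (fog OR NOT gpu) forces gpu = False.
Set safe = True.
Set idle = False.
All clauses satisfied.

cache = False, valve = False, light = False, cold = False, fog = False, power = False, gpu = False, safe = True, alarm = True, idle = False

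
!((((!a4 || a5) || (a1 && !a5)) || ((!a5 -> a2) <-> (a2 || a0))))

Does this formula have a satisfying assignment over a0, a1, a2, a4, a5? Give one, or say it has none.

a0=T; a1=F; a2=F; a4=T; a5=F

  !((((!a4 || a5) || (a1 && !a5)) || ((!a5 -> a2) <-> (a2 || a0)))) = True
    ((!a4 || a5) || (a1 && !a5)) || ((!a5 -> a2) <-> (a2 || a0)) = False
      (!a4 || a5) || (a1 && !a5) = False
        !a4 || a5 = False
          !a4 = False
        a1 && !a5 = False
          !a5 = True
      (!a5 -> a2) <-> (a2 || a0) = False
        !a5 -> a2 = False
          !a5 = True
        a2 || a0 = True
The formula evaluates to True.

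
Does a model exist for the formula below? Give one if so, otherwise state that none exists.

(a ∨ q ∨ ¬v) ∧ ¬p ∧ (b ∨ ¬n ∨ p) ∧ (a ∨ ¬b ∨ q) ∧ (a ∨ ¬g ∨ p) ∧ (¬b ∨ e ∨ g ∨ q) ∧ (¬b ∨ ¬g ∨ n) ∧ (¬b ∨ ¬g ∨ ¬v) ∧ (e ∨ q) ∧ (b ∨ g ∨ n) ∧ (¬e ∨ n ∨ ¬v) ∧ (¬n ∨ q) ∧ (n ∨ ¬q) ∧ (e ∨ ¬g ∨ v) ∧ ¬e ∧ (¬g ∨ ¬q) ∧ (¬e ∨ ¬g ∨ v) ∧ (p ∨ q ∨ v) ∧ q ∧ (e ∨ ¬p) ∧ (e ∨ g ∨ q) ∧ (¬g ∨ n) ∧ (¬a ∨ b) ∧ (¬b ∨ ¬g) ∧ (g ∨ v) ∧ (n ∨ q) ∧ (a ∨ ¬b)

g = False; v = True; e = False; b = True; a = True; p = False; n = True; q = True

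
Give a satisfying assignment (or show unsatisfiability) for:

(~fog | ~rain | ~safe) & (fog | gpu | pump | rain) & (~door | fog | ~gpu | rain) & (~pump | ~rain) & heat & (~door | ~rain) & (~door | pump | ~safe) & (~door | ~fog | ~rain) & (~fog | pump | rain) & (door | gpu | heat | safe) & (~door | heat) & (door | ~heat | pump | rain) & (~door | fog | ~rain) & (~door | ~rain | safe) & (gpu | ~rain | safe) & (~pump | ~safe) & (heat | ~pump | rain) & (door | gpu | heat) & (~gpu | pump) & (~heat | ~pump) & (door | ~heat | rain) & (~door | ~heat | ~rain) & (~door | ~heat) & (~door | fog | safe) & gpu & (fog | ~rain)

Unsatisfiable — no assignment works.

Case gpu = True:
  (heat) forces heat = True.
  (~gpu | pump) forces pump = True.
  Clause (~heat | ~pump) is falsified — contradiction.
Case gpu = False:
  Clause (gpu) is falsified — contradiction.
Both cases fail, so the formula is unsatisfiable.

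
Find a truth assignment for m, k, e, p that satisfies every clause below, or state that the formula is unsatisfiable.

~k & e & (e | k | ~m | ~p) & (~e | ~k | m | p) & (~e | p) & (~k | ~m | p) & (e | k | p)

m=T, k=F, e=T, p=T

Unit clause (~k) forces k = False.
Unit clause (e) forces e = True.
In (~e | p) only p is left, so p = True.
Set m = True.
Check each clause:
  (~k): ~k holds.
  (e): e holds.
  (e | k | ~m | ~p): e holds.
  (~e | ~k | m | p): ~k holds.
  (~e | p): p holds.
  (~k | ~m | p): ~k holds.
  (e | k | p): e holds.
All clauses satisfied.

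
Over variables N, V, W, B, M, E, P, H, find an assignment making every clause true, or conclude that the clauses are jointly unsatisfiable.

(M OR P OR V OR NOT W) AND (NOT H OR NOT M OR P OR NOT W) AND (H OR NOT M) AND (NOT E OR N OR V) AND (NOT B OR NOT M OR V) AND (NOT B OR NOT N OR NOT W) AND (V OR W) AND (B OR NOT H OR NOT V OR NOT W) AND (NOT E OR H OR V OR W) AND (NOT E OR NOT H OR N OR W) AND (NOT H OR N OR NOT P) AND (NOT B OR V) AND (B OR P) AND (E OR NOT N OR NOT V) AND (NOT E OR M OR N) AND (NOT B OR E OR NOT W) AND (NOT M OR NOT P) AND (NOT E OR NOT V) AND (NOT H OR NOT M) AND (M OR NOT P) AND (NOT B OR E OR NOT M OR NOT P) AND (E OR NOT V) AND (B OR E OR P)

Case B = True:
  (NOT B OR V) forces V = True.
  (NOT E OR NOT V) forces E = False.
  Clause (E OR NOT V) is falsified — contradiction.
Case B = False:
  (B OR P) forces P = True.
  (NOT M OR NOT P) forces M = False.
  Clause (M OR NOT P) is falsified — contradiction.
Both cases fail, so the formula is unsatisfiable.

Unsatisfiable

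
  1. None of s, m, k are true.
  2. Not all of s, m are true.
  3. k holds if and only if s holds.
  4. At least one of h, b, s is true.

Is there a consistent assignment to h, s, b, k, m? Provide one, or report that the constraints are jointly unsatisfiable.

h: True; s: False; b: True; k: False; m: False

  (1) {s, m, k}: 0 true — none ✓
  (2) {s, m}: 0/2 true — not all ✓
  (3) k=F, s=F — same ✓
  (4) {h, b, s}: 2 true — at least one ✓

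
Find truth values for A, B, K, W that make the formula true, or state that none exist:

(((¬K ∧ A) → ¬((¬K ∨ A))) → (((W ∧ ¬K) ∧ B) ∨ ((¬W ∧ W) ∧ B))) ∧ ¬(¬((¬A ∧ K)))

Unsatisfiable

Case K = True: the formula simplifies to ((¬W ∧ W) ∧ B) ∧ ¬(¬(¬A)).
  W = True: the conjunct ¬W is False.
  W = False: the conjunct W is False.
Case K = False: the conjunct ¬(¬((¬A ∧ K))) becomes ¬(¬False) = False.
Both cases fail — unsatisfiable.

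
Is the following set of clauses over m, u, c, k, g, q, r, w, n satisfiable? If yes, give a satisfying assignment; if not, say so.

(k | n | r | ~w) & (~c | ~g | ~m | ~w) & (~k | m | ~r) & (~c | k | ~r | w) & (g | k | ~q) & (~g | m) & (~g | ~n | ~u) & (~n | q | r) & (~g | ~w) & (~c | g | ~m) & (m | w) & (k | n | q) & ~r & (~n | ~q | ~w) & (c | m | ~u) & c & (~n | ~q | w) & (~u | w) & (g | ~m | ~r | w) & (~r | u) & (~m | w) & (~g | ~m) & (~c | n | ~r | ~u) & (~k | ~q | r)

Unit clause (~r) forces r = False.
Unit clause (c) forces c = True.
Try m = True:
  (~c | g | ~m) forces g = True.
  clause (~g | ~m) is falsified — backtrack.
So m = False.
  then (~g | m) forces g = False.
  then (m | w) forces w = True.
Set u = False.
Try k = False:
  (k | n | r | ~w) forces n = True.
  (g | k | ~q) forces q = False.
  clause (~n | q | r) is falsified — backtrack.
So k = True.
  then (~k | ~q | r) forces q = False.
  then (~n | q | r) forces n = False.
All clauses satisfied.

m=F, u=F, c=T, k=T, g=F, q=F, r=F, w=T, n=F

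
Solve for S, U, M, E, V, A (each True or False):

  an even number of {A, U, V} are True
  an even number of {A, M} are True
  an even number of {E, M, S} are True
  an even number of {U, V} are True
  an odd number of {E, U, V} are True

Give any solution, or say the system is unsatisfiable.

S = True; U = False; M = False; E = True; V = False; A = False

{A, U, V}: 0 true → even ✓
{A, M}: 0 true → even ✓
{E, M, S}: 2 true → even ✓
{U, V}: 0 true → even ✓
{E, U, V}: 1 true → odd ✓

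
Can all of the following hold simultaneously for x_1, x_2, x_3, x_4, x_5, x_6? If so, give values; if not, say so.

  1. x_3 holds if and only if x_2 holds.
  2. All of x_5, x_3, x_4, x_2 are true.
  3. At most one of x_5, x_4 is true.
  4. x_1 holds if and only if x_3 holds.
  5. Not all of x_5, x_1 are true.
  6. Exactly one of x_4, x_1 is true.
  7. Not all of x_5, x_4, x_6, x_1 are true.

Case x_4 = True:
  (2) forces x_5 = True.
  Constraint (3) is violated (x_5=T, x_4=T) — contradiction.
Case x_4 = False:
  Constraint (2) is violated (x_4=F) — contradiction.
Both cases fail — unsatisfiable.

UNSATISFIABLE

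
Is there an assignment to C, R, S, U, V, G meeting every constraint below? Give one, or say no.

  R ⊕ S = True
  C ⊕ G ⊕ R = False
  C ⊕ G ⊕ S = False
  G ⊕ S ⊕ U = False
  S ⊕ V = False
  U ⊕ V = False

No satisfying assignment exists.

Adding constraints 1, 2, 3 mod 2: every variable appears an even number of times on the left, so the left side is 0.
But the right sides sum to 1 (mod 2). 0 ≠ 1 — the system is inconsistent.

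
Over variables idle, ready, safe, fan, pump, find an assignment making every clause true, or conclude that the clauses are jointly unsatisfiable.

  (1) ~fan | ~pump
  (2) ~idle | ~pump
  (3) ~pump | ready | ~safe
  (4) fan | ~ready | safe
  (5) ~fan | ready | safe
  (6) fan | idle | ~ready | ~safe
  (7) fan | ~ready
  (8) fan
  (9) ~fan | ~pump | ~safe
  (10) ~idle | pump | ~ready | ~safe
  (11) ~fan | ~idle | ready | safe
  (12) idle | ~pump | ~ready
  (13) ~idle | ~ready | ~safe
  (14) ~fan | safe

idle: False; ready: True; safe: True; fan: True; pump: False

Unit clause (fan) forces fan = True.
In (~fan | safe) only safe is left, so safe = True.
In (~fan | ~pump) only ~pump is left, so pump = False.
Set idle = False.
Set ready = True.
All clauses satisfied.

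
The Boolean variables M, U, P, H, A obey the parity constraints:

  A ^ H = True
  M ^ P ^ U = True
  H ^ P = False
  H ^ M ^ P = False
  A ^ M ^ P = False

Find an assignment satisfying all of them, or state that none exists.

Adding constraints 1, 4, 5 mod 2: every variable appears an even number of times on the left, so the left side is 0.
But the right sides sum to 1 (mod 2). 0 ≠ 1 — the system is inconsistent.

The formula is unsatisfiable.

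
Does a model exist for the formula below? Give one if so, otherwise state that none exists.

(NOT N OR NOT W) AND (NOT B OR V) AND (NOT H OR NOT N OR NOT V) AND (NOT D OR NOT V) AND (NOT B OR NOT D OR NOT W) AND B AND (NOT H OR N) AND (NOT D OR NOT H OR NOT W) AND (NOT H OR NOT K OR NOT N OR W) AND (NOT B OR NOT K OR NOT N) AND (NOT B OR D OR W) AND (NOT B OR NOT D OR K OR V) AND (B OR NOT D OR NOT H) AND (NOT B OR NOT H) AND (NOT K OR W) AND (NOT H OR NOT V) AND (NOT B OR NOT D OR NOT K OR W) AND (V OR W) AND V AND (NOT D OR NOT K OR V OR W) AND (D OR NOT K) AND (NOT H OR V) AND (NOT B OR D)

UNSATISFIABLE

Case B = True:
  (NOT B OR V) forces V = True.
  (NOT D OR NOT V) forces D = False.
  Clause (NOT B OR D) is falsified — contradiction.
Case B = False:
  Clause (B) is falsified — contradiction.
Both cases fail, so the formula is unsatisfiable.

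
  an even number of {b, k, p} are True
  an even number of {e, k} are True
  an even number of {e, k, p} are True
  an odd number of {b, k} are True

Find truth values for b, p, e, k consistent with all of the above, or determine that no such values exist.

Adding constraints 1, 2, 3, 4 mod 2: every variable appears an even number of times on the left, so the left side is 0.
But the right sides sum to 1 (mod 2). 0 ≠ 1 — the system is inconsistent.

Unsatisfiable — no assignment works.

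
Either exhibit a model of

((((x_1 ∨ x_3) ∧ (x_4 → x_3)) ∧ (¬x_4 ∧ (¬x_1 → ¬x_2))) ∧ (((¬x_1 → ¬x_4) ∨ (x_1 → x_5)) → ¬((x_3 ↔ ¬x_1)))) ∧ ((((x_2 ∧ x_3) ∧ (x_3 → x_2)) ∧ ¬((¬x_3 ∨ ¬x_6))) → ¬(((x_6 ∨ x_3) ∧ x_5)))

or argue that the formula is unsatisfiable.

x_1 = True; x_2 = False; x_3 = True; x_4 = False; x_5 = False; x_6 = True

  (((x_1 ∨ x_3) ∧ (x_4 → x_3)) ∧ (¬x_4 ∧ (¬x_1 → ¬x_2))) ∧ (((¬x_1 → ¬x_4) ∨ (x_1 → x_5)) → ¬((x_3 ↔ ¬x_1))) = True
    ((x_1 ∨ x_3) ∧ (x_4 → x_3)) ∧ (¬x_4 ∧ (¬x_1 → ¬x_2)) = True
      (x_1 ∨ x_3) ∧ (x_4 → x_3) = True
        x_1 ∨ x_3 = True
        x_4 → x_3 = True
      ¬x_4 ∧ (¬x_1 → ¬x_2) = True
        ¬x_4 = True
        ¬x_1 → ¬x_2 = True
          ¬x_1 = False
          ¬x_2 = True
    ((¬x_1 → ¬x_4) ∨ (x_1 → x_5)) → ¬((x_3 ↔ ¬x_1)) = True
      (¬x_1 → ¬x_4) ∨ (x_1 → x_5) = True
        ¬x_1 → ¬x_4 = True
          ¬x_1 = False
          ¬x_4 = True
        x_1 → x_5 = False
      ¬((x_3 ↔ ¬x_1)) = True
        x_3 ↔ ¬x_1 = False
          ¬x_1 = False
  (((x_2 ∧ x_3) ∧ (x_3 → x_2)) ∧ ¬((¬x_3 ∨ ¬x_6))) → ¬(((x_6 ∨ x_3) ∧ x_5)) = True
    ((x_2 ∧ x_3) ∧ (x_3 → x_2)) ∧ ¬((¬x_3 ∨ ¬x_6)) = False
      (x_2 ∧ x_3) ∧ (x_3 → x_2) = False
        x_2 ∧ x_3 = False
        x_3 → x_2 = False
      ¬((¬x_3 ∨ ¬x_6)) = True
        ¬x_3 ∨ ¬x_6 = False
          ¬x_3 = False
          ¬x_6 = False
    ¬(((x_6 ∨ x_3) ∧ x_5)) = True
      (x_6 ∨ x_3) ∧ x_5 = False
        x_6 ∨ x_3 = True
Both conjuncts True, so the formula holds.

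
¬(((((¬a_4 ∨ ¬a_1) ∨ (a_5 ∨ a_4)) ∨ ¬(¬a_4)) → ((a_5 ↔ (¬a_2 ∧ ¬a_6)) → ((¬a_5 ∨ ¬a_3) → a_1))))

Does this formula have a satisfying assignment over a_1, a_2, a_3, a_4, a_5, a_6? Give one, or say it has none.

a_1=F, a_2=T, a_3=F, a_4=T, a_5=F, a_6=T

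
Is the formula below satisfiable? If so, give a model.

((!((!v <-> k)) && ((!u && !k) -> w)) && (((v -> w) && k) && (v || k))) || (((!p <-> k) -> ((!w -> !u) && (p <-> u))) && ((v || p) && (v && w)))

w = True, p = False, v = True, k = False, u = False

  ((!((!v <-> k)) && ((!u && !k) -> w)) && (((v -> w) && k) && (v || k))) || (((!p <-> k) -> ((!w -> !u) && (p <-> u))) && ((v || p) && (v && w))) = True
    (!((!v <-> k)) && ((!u && !k) -> w)) && (((v -> w) && k) && (v || k)) = False
      !((!v <-> k)) && ((!u && !k) -> w) = False
        !((!v <-> k)) = False
          !v <-> k = True
            !v = False
        (!u && !k) -> w = True
          !u && !k = True
            !u = True
            !k = True
      ((v -> w) && k) && (v || k) = False
        (v -> w) && k = False
          v -> w = True
        v || k = True
    ((!p <-> k) -> ((!w -> !u) && (p <-> u))) && ((v || p) && (v && w)) = True
      (!p <-> k) -> ((!w -> !u) && (p <-> u)) = True
        !p <-> k = False
          !p = True
        (!w -> !u) && (p <-> u) = True
          !w -> !u = True
            !w = False
            !u = True
          p <-> u = True
      (v || p) && (v && w) = True
        v || p = True
        v && w = True
The formula evaluates to True.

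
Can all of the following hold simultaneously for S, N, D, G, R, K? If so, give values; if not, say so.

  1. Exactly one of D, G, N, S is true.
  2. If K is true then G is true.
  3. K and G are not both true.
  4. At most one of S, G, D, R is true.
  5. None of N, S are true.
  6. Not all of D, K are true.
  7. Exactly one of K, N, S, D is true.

S = False; N = False; D = True; G = False; R = False; K = False

  (1) {D, G, N, S}: 1 true — exactly one ✓
  (2) K=F ⇒ G: vacuous ✓
  (3) K=F, G=F — not both ✓
  (4) {S, G, D, R}: 1 true — at most one ✓
  (5) {N, S}: 0 true — none ✓
  (6) {D, K}: 1/2 true — not all ✓
  (7) {K, N, S, D}: 1 true — exactly one ✓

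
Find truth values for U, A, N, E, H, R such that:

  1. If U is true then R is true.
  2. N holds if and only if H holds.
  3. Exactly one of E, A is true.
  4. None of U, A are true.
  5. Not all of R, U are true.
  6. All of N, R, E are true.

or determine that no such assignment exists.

U = False; A = False; N = True; E = True; H = True; R = True

  (1) U=F ⇒ R: vacuous ✓
  (2) N=T, H=T — same ✓
  (3) {E, A}: 1 true — exactly one ✓
  (4) {U, A}: 0 true — none ✓
  (5) {R, U}: 1/2 true — not all ✓
  (6) {N, R, E}: all 3 true ✓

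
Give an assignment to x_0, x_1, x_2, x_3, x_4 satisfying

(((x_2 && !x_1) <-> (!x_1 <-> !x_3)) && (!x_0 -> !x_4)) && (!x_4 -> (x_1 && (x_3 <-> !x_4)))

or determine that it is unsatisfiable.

x_0=T, x_1=F, x_2=F, x_3=T, x_4=T

  ((x_2 && !x_1) <-> (!x_1 <-> !x_3)) && (!x_0 -> !x_4) = True
    (x_2 && !x_1) <-> (!x_1 <-> !x_3) = True
      x_2 && !x_1 = False
        !x_1 = True
      !x_1 <-> !x_3 = False
        !x_1 = True
        !x_3 = False
    !x_0 -> !x_4 = True
      !x_0 = False
      !x_4 = False
  !x_4 -> (x_1 && (x_3 <-> !x_4)) = True
    !x_4 = False
    x_1 && (x_3 <-> !x_4) = False
      x_3 <-> !x_4 = False
        !x_4 = False
Both conjuncts True, so the formula holds.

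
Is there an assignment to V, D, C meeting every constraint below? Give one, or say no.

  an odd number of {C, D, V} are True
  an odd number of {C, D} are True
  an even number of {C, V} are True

V = False; D = True; C = False

{C, D, V}: 1 true → odd ✓
{C, D}: 1 true → odd ✓
{C, V}: 0 true → even ✓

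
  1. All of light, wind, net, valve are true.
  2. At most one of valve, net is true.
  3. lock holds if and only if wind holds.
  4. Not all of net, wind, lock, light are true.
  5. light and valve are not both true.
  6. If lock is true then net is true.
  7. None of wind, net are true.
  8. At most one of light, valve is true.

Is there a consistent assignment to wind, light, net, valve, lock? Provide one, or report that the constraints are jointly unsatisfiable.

Case wind = True:
  Constraint (7) is violated (wind=T) — contradiction.
Case wind = False:
  Constraint (1) is violated (wind=F) — contradiction.
Both cases fail — unsatisfiable.

Unsatisfiable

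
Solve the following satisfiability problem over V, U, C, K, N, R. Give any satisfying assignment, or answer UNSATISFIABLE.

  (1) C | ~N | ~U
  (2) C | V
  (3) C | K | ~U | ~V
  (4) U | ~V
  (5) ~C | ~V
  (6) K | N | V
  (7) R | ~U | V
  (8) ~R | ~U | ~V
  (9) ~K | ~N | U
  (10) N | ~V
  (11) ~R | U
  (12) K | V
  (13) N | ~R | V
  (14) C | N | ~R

Try V = True:
  (U | ~V) forces U = True.
  (~C | ~V) forces C = False.
  (C | ~N | ~U) forces N = False.
  clause (N | ~V) is falsified — backtrack.
So V = False.
  then (C | V) forces C = True.
  then (K | V) forces K = True.
Set U = False.
  then (~K | ~N | U) forces N = False.
  then (~R | U) forces R = False.
All clauses satisfied.

V = False; U = False; C = True; K = True; N = False; R = False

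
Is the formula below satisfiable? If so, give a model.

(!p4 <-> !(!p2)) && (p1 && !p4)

p1=T; p2=T; p4=F

  !p4 <-> !(!p2) = True
    !p4 = True
    !(!p2) = True
      !p2 = False
  p1 && !p4 = True
    !p4 = True
Both conjuncts True, so the formula holds.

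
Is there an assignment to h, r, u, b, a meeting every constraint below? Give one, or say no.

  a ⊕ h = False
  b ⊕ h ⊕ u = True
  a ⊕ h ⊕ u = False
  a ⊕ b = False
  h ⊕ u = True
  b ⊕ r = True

Unsatisfiable — no assignment works.

Adding constraints 2, 3, 4 mod 2: every variable appears an even number of times on the left, so the left side is 0.
But the right sides sum to 1 (mod 2). 0 ≠ 1 — the system is inconsistent.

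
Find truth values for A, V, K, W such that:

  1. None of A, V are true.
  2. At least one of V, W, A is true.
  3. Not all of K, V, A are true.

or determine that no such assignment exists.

A=F, V=F, K=T, W=T

  (1) {A, V}: 0 true — none ✓
  (2) {V, W, A}: 1 true — at least one ✓
  (3) {K, V, A}: 1/3 true — not all ✓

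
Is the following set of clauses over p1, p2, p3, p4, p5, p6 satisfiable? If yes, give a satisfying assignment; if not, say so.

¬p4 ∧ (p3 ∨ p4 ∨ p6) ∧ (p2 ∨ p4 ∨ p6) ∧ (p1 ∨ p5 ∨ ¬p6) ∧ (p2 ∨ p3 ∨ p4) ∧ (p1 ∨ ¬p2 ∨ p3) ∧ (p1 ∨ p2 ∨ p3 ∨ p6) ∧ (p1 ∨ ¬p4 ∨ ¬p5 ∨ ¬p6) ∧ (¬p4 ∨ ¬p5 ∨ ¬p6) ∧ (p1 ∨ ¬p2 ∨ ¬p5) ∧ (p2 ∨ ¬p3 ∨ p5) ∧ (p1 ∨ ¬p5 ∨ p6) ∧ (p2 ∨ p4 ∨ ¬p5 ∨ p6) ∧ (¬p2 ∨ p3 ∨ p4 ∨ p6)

p1=T, p2=T, p3=T, p4=F, p5=F, p6=T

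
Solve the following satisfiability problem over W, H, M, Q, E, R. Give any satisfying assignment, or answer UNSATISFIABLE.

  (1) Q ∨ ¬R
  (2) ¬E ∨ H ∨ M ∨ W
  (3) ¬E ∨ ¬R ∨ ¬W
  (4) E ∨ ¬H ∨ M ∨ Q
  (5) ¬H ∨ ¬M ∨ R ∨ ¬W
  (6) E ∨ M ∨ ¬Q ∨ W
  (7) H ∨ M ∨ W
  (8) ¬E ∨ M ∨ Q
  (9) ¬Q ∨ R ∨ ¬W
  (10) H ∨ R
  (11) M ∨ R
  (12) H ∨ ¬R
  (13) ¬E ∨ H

Set W = False.
Try H = False:
  (H ∨ M ∨ W) forces M = True.
  (H ∨ R) forces R = True.
  clause (H ∨ ¬R) is falsified — backtrack.
So H = True.
Set M = False.
  then (M ∨ R) forces R = True.
  then (Q ∨ ¬R) forces Q = True.
  then (E ∨ M ∨ ¬Q ∨ W) forces E = True.
All clauses satisfied.

W: False, H: True, M: False, Q: True, E: True, R: True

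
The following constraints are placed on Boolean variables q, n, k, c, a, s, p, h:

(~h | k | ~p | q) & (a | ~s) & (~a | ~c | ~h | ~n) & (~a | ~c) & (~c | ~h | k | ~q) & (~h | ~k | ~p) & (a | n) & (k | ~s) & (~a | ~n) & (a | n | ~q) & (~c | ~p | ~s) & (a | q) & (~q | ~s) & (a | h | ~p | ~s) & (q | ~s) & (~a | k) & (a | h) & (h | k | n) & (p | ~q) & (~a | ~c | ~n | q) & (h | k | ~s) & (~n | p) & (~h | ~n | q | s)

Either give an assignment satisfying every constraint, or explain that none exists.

q = False, n = False, k = True, c = False, a = True, s = False, p = False, h = True

Set q = False.
  then (a | q) forces a = True.
  then (q | ~s) forces s = False.
  then (~a | k) forces k = True.
  then (~a | ~c) forces c = False.
  then (~a | ~n) forces n = False.
Set p = False.
Set h = True.
All clauses satisfied.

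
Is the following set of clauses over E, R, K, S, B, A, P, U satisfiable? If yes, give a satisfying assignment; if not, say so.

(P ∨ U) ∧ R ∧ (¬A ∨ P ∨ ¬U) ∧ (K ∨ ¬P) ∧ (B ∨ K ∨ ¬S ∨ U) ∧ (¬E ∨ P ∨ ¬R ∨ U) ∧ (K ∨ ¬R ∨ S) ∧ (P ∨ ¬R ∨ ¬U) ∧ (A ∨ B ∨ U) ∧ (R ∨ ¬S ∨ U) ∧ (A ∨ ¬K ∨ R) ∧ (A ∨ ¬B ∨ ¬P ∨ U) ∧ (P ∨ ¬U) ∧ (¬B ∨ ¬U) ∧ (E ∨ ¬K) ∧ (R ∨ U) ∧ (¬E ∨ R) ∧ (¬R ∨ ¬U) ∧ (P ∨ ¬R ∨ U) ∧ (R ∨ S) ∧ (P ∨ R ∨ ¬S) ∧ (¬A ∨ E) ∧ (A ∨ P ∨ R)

E=T, R=T, K=T, S=F, B=T, A=T, P=T, U=F

Unit clause (R) forces R = True.
In (¬R ∨ ¬U) only ¬U is left, so U = False.
In (P ∨ ¬R ∨ U) only P is left, so P = True.
In (K ∨ ¬P) only K is left, so K = True.
In (E ∨ ¬K) only E is left, so E = True.
Set S = False.
Set B = True.
  then (A ∨ ¬B ∨ ¬P ∨ U) forces A = True.
All clauses satisfied.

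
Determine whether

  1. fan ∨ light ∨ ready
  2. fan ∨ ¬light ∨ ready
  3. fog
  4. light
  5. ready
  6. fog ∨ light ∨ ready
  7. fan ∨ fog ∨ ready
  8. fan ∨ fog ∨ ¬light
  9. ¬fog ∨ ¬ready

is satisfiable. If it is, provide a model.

Case ready = True:
  (fog) forces fog = True.
  Clause (¬fog ∨ ¬ready) is falsified — contradiction.
Case ready = False:
  Clause (ready) is falsified — contradiction.
Both cases fail, so the formula is unsatisfiable.

The formula is unsatisfiable.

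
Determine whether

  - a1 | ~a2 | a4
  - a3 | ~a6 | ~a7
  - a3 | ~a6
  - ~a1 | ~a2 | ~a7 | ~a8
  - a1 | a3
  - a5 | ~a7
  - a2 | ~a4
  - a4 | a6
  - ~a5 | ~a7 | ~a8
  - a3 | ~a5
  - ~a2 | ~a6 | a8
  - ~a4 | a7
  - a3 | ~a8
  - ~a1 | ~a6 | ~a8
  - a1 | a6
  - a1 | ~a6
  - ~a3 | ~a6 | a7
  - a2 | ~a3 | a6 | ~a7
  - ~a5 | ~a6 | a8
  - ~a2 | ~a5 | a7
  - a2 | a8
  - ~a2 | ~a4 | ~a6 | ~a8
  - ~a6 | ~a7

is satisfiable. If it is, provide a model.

Try a1 = False:
  (a1 | a3) forces a3 = True.
  (a1 | a6) forces a6 = True.
  clause (a1 | ~a6) is falsified — backtrack.
So a1 = True.
Set a2 = True.
Try a3 = False:
  (a3 | ~a6) forces a6 = False.
  (a4 | a6) forces a4 = True.
  (a3 | ~a5) forces a5 = False.
  (a5 | ~a7) forces a7 = False.
  clause (~a4 | a7) is falsified — backtrack.
So a3 = True.
Set a4 = True.
  then (~a4 | a7) forces a7 = True.
  then (~a6 | ~a7) forces a6 = False.
  then (~a1 | ~a2 | ~a7 | ~a8) forces a8 = False.
  then (a5 | ~a7) forces a5 = True.
All clauses satisfied.

a1: True; a2: True; a3: True; a4: True; a5: True; a6: False; a7: True; a8: False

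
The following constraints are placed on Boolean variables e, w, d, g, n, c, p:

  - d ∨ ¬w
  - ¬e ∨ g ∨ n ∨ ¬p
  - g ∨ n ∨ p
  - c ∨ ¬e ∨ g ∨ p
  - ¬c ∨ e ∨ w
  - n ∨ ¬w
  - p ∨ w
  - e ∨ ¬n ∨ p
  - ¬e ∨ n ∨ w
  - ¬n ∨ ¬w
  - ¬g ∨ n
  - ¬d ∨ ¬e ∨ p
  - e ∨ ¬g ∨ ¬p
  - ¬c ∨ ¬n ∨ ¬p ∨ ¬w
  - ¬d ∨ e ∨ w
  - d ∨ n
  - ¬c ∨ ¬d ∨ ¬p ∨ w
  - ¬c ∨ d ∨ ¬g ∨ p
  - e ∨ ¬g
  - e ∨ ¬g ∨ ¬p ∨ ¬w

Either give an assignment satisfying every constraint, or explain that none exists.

e = True, w = False, d = False, g = False, n = True, c = True, p = True

Set e = True.
Set w = False.
  then (p ∨ w) forces p = True.
  then (¬e ∨ n ∨ w) forces n = True.
Set d = False.
Set g = False.
Set c = True.
All clauses satisfied.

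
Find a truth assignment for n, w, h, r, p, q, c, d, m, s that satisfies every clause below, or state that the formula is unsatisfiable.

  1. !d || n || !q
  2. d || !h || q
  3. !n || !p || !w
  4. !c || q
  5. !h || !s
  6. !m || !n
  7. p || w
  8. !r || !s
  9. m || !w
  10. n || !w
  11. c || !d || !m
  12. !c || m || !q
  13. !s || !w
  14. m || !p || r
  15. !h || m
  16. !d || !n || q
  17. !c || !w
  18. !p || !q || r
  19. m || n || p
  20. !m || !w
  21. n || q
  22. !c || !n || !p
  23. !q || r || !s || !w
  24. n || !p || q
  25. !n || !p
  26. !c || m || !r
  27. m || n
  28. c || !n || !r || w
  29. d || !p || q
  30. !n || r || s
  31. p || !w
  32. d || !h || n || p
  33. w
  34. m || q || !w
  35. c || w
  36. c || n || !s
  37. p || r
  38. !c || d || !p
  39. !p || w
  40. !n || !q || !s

Case w = True:
  (m || !w) forces m = True.
  Clause (!m || !w) is falsified — contradiction.
Case w = False:
  Clause (w) is falsified — contradiction.
Both cases fail, so the formula is unsatisfiable.

The formula is unsatisfiable.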